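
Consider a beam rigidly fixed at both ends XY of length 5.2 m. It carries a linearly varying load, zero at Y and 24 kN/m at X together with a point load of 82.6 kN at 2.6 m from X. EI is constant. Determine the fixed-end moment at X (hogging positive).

Release both end moments; the primary structure is a simply-supported span XY with redundants M_X and M_Y.
On the primary (simply-supported) span, the end slopes from the loading are:
  at X: triangular load, peak 24: w₀L³/(45EI) = 74.99/EI
  at Y: triangular load, peak 24: 7w₀L³/(360EI) = 65.62/EI
  at X: point load 82.6 at a = 2.6: Pab(L + b)/(6LEI) = 139.6/EI
  at Y: point load 82.6 at a = 2.6: Pab(L + a)/(6LEI) = 139.6/EI
  θ_X0 = 214.6/EI,  θ_Y0 = 205.2/EI
Flexibility coefficients: a unit moment at one end gives L/(3EI) there and L/(6EI) at the far end, so f₁₁ = f₂₂ = 1.733/EI and f₁₂ = f₂₁ = 0.8667/EI.
Compatibility — zero rotation at each built-in end:
  1.733 M_X + 0.8667 M_Y = 214.6
  0.8667 M_X + 1.733 M_Y = 205.2
Solving the pair gives M_X = 86.14 kN·m and M_Y = 75.32 kN·m (hogging).

M_X = 86.14 kN·m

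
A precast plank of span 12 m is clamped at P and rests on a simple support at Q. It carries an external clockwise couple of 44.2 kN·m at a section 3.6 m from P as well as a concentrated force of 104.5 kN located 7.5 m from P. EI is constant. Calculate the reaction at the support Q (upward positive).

Take the reaction at Q as the redundant and release it; the primary structure is a cantilever fixed at P.
Free-end deflection of the primary structure under the applied loading (downward +):
  clockwise couple 44.2 at a = 3.6: M₀a(2L − a)/(2EI) = 1623/EI
  point load 104.5 at a = 7.5: Pa²(3L − a)/(6EI) = 27921/EI
  δ_0 = 29544/EI
Tip deflection under a unit load at Q: L³/(3EI) = 576/EI.
Compatibility at Q: δ_0 − R_Q·δ_{QQ} = 0, so R_Q = 29544/576 = 51.29 kN.

R_Q = 51.29 kN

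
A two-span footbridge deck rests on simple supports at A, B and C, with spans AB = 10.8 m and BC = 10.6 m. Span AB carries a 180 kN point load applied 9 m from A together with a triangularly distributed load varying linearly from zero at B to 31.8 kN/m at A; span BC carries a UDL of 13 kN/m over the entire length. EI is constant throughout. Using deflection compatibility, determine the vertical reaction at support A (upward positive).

R_A = 114.4 kN

Take M_B as the redundant. Released structure: two simple spans AB and BC with a hinge at B.
Rotations at B on the released spans (each span's end-slope, ×1/EI):
  span AB: point load 180 at a = 9: Pab(L + a)/(6LEI) = 891/EI
  span AB: triangular load, peak 31.8: 7w₀L³/(360EI) = 778.9/EI
  span BC: UDL 13: wL³/(24EI) = 645.1/EI
  relative rotation θ_0 = (1670 + 645.1)/EI = 2315/EI
A unit hogging moment at B produces rotation L₁/(3EI) + L₂/(3EI) = 7.133/EI.
Compatibility: M_B·(L₁+L₂)/(3EI) = θ_0, giving M_B = 324.5 kN·m (hogging).
Span AB, ΣM about A with M_B applied at B: R_B^{AB}·10.8 = 2238 + 324.5, so R_B^{AB} = 237.3 kN and R_A = 351.7 − 237.3 = 114.4 kN.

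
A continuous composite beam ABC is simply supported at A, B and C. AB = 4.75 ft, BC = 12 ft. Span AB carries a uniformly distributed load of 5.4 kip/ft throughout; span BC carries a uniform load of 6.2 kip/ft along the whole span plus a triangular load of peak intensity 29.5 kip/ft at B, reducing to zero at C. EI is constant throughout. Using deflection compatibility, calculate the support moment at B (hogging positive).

Release continuity at B by inserting a hinge; the redundant is the internal moment M_B. The primary structure is two simply-supported spans AB and BC.
End slopes at the hinge B, treating each span as simply supported:
  span AB: UDL 5.4: wL³/(24EI) = 24.11/EI
  span BC: UDL 6.2: wL³/(24EI) = 446.4/EI
  span BC: triangular load, peak 29.5: w₀L³/(45EI) = 1133/EI
  relative rotation θ_0 = (24.11 + 1579)/EI = 1603/EI
A unit hogging moment at B produces rotation L₁/(3EI) + L₂/(3EI) = 5.583/EI.
Slope continuity at B: θ_0 = M_B·5.583/EI, so M_B = 1603/5.583 = 287.2 kip·ft (hogging).

M_B = 287.2 kip·ft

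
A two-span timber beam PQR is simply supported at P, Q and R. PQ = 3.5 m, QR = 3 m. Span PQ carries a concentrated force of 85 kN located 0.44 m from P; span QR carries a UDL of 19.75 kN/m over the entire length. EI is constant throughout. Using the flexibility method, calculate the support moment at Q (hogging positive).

Release continuity at Q by inserting a hinge; the redundant is the internal moment M_Q. The primary structure is two simply-supported spans PQ and QR.
Discontinuity in slope at Q on the released structure — sum the simple-span end rotations:
  span PQ: point load 85 at a = 0.44: Pab(L + a)/(6LEI) = 21.47/EI
  span QR: UDL 19.75: wL³/(24EI) = 22.22/EI
  relative rotation θ_0 = (21.47 + 22.22)/EI = 43.69/EI
A unit hogging moment at Q produces rotation L₁/(3EI) + L₂/(3EI) = 2.167/EI.
Compatibility: M_Q·(L₁+L₂)/(3EI) = θ_0, giving M_Q = 20.16 kN·m (hogging).

M_Q = 20.16 kN·m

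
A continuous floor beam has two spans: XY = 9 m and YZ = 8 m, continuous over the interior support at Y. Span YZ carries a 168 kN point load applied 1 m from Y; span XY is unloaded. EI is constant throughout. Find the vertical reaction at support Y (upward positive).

R_Y = 162.3 kN

Insert a hinge at Y; M_Y is the redundant, and each span becomes simply supported.
End slopes at the hinge Y, treating each span as simply supported:
  span YZ: point load 168 at a = 1: Pab(L + b)/(6LEI) = 367.5/EI
  relative rotation θ_0 = (0 + 367.5)/EI = 367.5/EI
A unit hogging moment at Y produces rotation L₁/(3EI) + L₂/(3EI) = 5.667/EI.
Compatibility: M_Y·(L₁+L₂)/(3EI) = θ_0, giving M_Y = 64.85 kN·m (hogging).
Span XY, ΣM about X with M_Y applied at Y: R_Y^{XY}·9 = 0 + 64.85, so R_Y^{XY} = 7.206 kN and R_X = 0 − 7.206 = -7.206 kN.
Span YZ, ΣM about Z: R_Y^{YZ}·8 = 1176 + 64.85, so R_Y^{YZ} = 155.1 kN and R_Z = 168 − 155.1 = 12.89 kN.
R_Y = 7.206 + 155.1 = 162.3 kN.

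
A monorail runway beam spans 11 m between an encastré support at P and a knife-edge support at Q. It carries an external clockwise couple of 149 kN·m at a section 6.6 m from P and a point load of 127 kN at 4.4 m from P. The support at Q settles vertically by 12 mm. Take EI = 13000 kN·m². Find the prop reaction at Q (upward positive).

R_Q = 43.13 kN

Take the reaction at Q as the redundant and release it; the primary structure is a cantilever fixed at P.
Deflection at Q on the released cantilever, summing each load's contribution:
  clockwise couple 149 at a = 6.6: M₀a(2L − a)/(2EI) = 7572/EI
  point load 127 at a = 4.4: Pa²(3L − a)/(6EI) = 11720/EI
  δ_0 = 19292/EI
Tip deflection under a unit load at Q: L³/(3EI) = 443.7/EI.
With EI = 13000 kN·m²: δ_0 = 1.484 m and δ_{QQ} = 0.034128 m/kN.
Compatibility — the beam at Q must follow the support down by 0.012 m: δ_0 − R_Q·δ_{QQ} = 0.012, so R_Q = (1.484 − 0.012)/0.034128 = 43.13 kN.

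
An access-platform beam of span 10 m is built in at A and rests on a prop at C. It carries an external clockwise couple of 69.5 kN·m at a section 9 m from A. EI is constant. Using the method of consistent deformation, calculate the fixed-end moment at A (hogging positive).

Remove the prop at C; the released (primary) structure is a cantilever built in at A.
Primary-structure tip deflection at C by superposition:
  clockwise couple 69.5 at a = 9: M₀a(2L − a)/(2EI) = 3440/EI
Flexibility coefficient — unit upward force at C: δ_{CC} = L³/(3EI) = 333.3/EI.
Compatibility at C: δ_0 − R_C·δ_{CC} = 0, so R_C = 3440/333.3 = 10.32 kN.
Moment equilibrium about A: M_A = Σ(load moments about A) − R_C·L = 69.5 − 10.32×10 = -33.71 kN·m.

M_A = -33.71 kN·m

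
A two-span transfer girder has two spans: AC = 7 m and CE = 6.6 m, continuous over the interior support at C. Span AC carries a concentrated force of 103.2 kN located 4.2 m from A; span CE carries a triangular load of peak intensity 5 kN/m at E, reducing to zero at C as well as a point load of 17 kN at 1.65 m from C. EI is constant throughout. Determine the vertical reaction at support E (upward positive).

R_E = 2.146 kN

Release continuity at C by inserting a hinge; the redundant is the internal moment M_C. The primary structure is two simply-supported spans AC and CE.
Rotations at C on the released spans (each span's end-slope, ×1/EI):
  span AC: point load 103.2 at a = 4.2: Pab(L + a)/(6LEI) = 323.6/EI
  span CE: triangular load, peak 5: 7w₀L³/(360EI) = 27.95/EI
  span CE: point load 17 at a = 1.65: Pab(L + b)/(6LEI) = 40.5/EI
  relative rotation θ_0 = (323.6 + 68.45)/EI = 392.1/EI
A unit hogging moment at C produces rotation L₁/(3EI) + L₂/(3EI) = 4.533/EI.
Compatibility: M_C·(L₁+L₂)/(3EI) = θ_0, giving M_C = 86.49 kN·m (hogging).
Span CE, ΣM about E: R_C^{CE}·6.6 = 120.5 + 86.49, so R_C^{CE} = 31.35 kN and R_E = 33.5 − 31.35 = 2.146 kN.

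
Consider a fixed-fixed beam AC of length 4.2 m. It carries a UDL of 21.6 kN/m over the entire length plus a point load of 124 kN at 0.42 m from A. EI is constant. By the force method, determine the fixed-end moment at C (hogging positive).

M_C = 36.44 kN·m

Release both end moments; the primary structure is a simply-supported span AC with redundants M_A and M_C.
On the primary (simply-supported) span, the end slopes from the loading are:
  at A: UDL 21.6: wL³/(24EI) = 66.68/EI
  at C: UDL 21.6: wL³/(24EI) = 66.68/EI
  at A: point load 124 at a = 0.42: Pab(L + b)/(6LEI) = 62.34/EI
  at C: point load 124 at a = 0.42: Pab(L + a)/(6LEI) = 36.09/EI
  θ_A0 = 129/EI,  θ_C0 = 102.8/EI
Flexibility coefficients: a unit moment at one end gives L/(3EI) there and L/(6EI) at the far end, so f₁₁ = f₂₂ = 1.4/EI and f₁₂ = f₂₁ = 0.7/EI.
Compatibility — zero rotation at each built-in end:
  1.4 M_A + 0.7 M_C = 129
  0.7 M_A + 1.4 M_C = 102.8
Solving the pair gives M_A = 73.94 kN·m and M_C = 36.44 kN·m (hogging).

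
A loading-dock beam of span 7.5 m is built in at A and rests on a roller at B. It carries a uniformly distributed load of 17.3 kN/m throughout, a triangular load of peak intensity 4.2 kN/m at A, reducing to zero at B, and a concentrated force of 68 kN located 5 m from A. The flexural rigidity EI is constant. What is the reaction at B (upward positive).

Choose R_B as the redundant. The primary structure is the cantilever fixed at A.
Free-end deflection of the primary structure under the applied loading (downward +):
  UDL 17.3: wL⁴/(8EI) = 6842/EI
  triangular load, peak 4.2 at the fixed end: w₀L⁴/(30EI) = 443/EI
  point load 68 at a = 5: Pa²(3L − a)/(6EI) = 4958/EI
  δ_0 = 12244/EI
Tip deflection under a unit load at B: L³/(3EI) = 140.6/EI.
Compatibility at B: δ_0 − R_B·δ_{BB} = 0, so R_B = 12244/140.6 = 87.07 kN.

R_B = 87.07 kN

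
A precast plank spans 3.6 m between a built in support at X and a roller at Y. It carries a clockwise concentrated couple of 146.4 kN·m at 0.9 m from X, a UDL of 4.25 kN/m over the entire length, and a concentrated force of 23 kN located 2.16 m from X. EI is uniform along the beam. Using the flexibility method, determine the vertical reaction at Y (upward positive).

Take the reaction at Y as the redundant and release it; the primary structure is a cantilever fixed at X.
Primary-structure tip deflection at Y by superposition:
  clockwise couple 146.4 at a = 0.9: M₀a(2L − a)/(2EI) = 415/EI
  UDL 4.25: wL⁴/(8EI) = 89.23/EI
  point load 23 at a = 2.16: Pa²(3L − a)/(6EI) = 154.5/EI
  δ_0 = 658.8/EI
Tip deflection under a unit load at Y: L³/(3EI) = 15.55/EI.
Compatibility at Y: δ_0 − R_Y·δ_{YY} = 0, so R_Y = 658.8/15.55 = 42.36 kN.

R_Y = 42.36 kN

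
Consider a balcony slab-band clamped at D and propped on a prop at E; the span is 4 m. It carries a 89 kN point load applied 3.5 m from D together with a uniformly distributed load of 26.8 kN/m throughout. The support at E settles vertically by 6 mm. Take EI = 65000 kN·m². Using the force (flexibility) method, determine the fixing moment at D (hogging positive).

M_D = 148.6 kN·m

Remove the prop at E; the released (primary) structure is a cantilever built in at D.
Deflection at E on the released cantilever, summing each load's contribution:
  point load 89 at a = 3.5: Pa²(3L − a)/(6EI) = 1545/EI
  UDL 26.8: wL⁴/(8EI) = 857.6/EI
  δ_0 = 2402/EI
Flexibility coefficient — unit upward force at E: δ_{EE} = L³/(3EI) = 21.33/EI.
With EI = 65000 kN·m²: δ_0 = 0.036956 m and δ_{EE} = 0.000328 m/kN.
Compatibility — the beam at E must follow the support down by 0.006 m: δ_0 − R_E·δ_{EE} = 0.006, so R_E = (0.036956 − 0.006)/0.000328 = 94.32 kN.
Moment equilibrium about D: M_D = Σ(load moments about D) − R_E·L = 525.9 − 94.32×4 = 148.6 kN·m.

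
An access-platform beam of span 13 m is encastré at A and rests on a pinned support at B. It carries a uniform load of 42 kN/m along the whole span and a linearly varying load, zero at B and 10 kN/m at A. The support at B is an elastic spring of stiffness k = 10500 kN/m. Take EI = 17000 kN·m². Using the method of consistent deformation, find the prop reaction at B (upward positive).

Choose R_B as the redundant. The primary structure is the cantilever fixed at A.
Free-end deflection of the primary structure under the applied loading (downward +):
  UDL 42: wL⁴/(8EI) = 149945/EI
  triangular load, peak 10 at the fixed end: w₀L⁴/(30EI) = 9520/EI
  δ_0 = 159466/EI
Flexibility coefficient — unit upward force at B: δ_{BB} = L³/(3EI) = 732.3/EI.
With EI = 17000 kN·m²: δ_0 = 9.3803 m and δ_{BB} = 0.043078 m/kN.
Compatibility — the spring shortens by R_B/k under the reaction it provides: δ_0 − R_B·δ_{BB} = R_B/k. With 1/k = 0.000095 m/kN, R_B = δ_0 / (δ_{BB} + 1/k) = 9.3803 / (0.043078 + 0.000095) = 217.3 kN.

R_B = 217.3 kN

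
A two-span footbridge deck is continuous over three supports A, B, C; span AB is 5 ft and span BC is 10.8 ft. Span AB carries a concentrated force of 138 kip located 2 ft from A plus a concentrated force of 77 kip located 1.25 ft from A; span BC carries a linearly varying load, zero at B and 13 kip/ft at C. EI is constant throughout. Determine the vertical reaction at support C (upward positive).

R_C = 36.48 kip

Take M_B as the redundant. Released structure: two simple spans AB and BC with a hinge at B.
Discontinuity in slope at B on the released structure — sum the simple-span end rotations:
  span AB: point load 138 at a = 2: Pab(L + a)/(6LEI) = 193.2/EI
  span AB: point load 77 at a = 1.25: Pab(L + a)/(6LEI) = 75.2/EI
  span BC: triangular load, peak 13: 7w₀L³/(360EI) = 318.4/EI
  relative rotation θ_0 = (268.4 + 318.4)/EI = 586.8/EI
A unit hogging moment at B produces rotation L₁/(3EI) + L₂/(3EI) = 5.267/EI.
Compatibility: M_B·(L₁+L₂)/(3EI) = θ_0, giving M_B = 111.4 kip·ft (hogging).
Span BC, ΣM about C: R_B^{BC}·10.8 = 252.7 + 111.4, so R_B^{BC} = 33.72 kip and R_C = 70.2 − 33.72 = 36.48 kip.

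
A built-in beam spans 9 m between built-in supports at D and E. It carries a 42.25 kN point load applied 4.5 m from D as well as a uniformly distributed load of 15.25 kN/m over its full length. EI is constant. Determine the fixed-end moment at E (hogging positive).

Release both end moments; the primary structure is a simply-supported span DE with redundants M_D and M_E.
End rotations of the released simple span under the applied load (×1/EI):
  at D: point load 42.25 at a = 4.5: Pab(L + b)/(6LEI) = 213.9/EI
  at E: point load 42.25 at a = 4.5: Pab(L + a)/(6LEI) = 213.9/EI
  at D: UDL 15.25: wL³/(24EI) = 463.2/EI
  at E: UDL 15.25: wL³/(24EI) = 463.2/EI
  θ_D0 = 677.1/EI,  θ_E0 = 677.1/EI
Flexibility coefficients: a unit moment at one end gives L/(3EI) there and L/(6EI) at the far end, so f₁₁ = f₂₂ = 3/EI and f₁₂ = f₂₁ = 1.5/EI.
Compatibility — zero rotation at each built-in end:
  3 M_D + 1.5 M_E = 677.1
  1.5 M_D + 3 M_E = 677.1
Solving the pair gives M_D = 150.5 kN·m and M_E = 150.5 kN·m (hogging).

M_E = 150.5 kN·m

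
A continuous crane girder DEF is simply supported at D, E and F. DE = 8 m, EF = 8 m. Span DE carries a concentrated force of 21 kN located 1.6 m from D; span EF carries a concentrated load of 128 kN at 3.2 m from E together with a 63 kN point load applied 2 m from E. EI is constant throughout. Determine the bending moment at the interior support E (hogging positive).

M_E = 147.7 kN·m

Release continuity at E by inserting a hinge; the redundant is the internal moment M_E. The primary structure is two simply-supported spans DE and EF.
Discontinuity in slope at E on the released structure — sum the simple-span end rotations:
  span DE: point load 21 at a = 1.6: Pab(L + a)/(6LEI) = 43.01/EI
  span EF: point load 128 at a = 3.2: Pab(L + b)/(6LEI) = 524.3/EI
  span EF: point load 63 at a = 2: Pab(L + b)/(6LEI) = 220.5/EI
  relative rotation θ_0 = (43.01 + 744.8)/EI = 787.8/EI
A unit hogging moment at E produces rotation L₁/(3EI) + L₂/(3EI) = 5.333/EI.
Compatibility: M_E·(L₁+L₂)/(3EI) = θ_0, giving M_E = 147.7 kN·m (hogging).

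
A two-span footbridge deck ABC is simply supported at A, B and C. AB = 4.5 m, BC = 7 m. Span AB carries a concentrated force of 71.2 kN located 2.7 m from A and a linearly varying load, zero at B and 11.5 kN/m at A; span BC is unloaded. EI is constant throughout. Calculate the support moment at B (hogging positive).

M_B = 29.39 kN·m

Insert a hinge at B; M_B is the redundant, and each span becomes simply supported.
Rotations at B on the released spans (each span's end-slope, ×1/EI):
  span AB: point load 71.2 at a = 2.7: Pab(L + a)/(6LEI) = 92.28/EI
  span AB: triangular load, peak 11.5: 7w₀L³/(360EI) = 20.38/EI
  relative rotation θ_0 = (112.7 + 0)/EI = 112.7/EI
A unit hogging moment at B produces rotation L₁/(3EI) + L₂/(3EI) = 3.833/EI.
Slope continuity at B: θ_0 = M_B·3.833/EI, so M_B = 112.7/3.833 = 29.39 kN·m (hogging).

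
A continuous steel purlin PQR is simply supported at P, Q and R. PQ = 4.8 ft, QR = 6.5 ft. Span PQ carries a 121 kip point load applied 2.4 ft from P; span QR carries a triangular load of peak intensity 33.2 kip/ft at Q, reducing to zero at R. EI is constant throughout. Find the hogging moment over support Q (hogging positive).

Insert a hinge at Q; M_Q is the redundant, and each span becomes simply supported.
Discontinuity in slope at Q on the released structure — sum the simple-span end rotations:
  span PQ: point load 121 at a = 2.4: Pab(L + a)/(6LEI) = 174.2/EI
  span QR: triangular load, peak 33.2: w₀L³/(45EI) = 202.6/EI
  relative rotation θ_0 = (174.2 + 202.6)/EI = 376.9/EI
A unit hogging moment at Q produces rotation L₁/(3EI) + L₂/(3EI) = 3.767/EI.
Compatibility: M_Q·(L₁+L₂)/(3EI) = θ_0, giving M_Q = 100 kip·ft (hogging).

M_Q = 100 kip·ft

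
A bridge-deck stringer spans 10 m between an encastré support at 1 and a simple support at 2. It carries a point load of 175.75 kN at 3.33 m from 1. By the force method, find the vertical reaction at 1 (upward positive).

Release the roller at 2. Primary structure: cantilever fixed at 1.
Free-end deflection of the primary structure under the applied loading (downward +):
  point load 175.75 at a = 3.33: Pa²(3L − a)/(6EI) = 8663/EI
Tip deflection under a unit load at 2: L³/(3EI) = 333.3/EI.
Compatibility at 2: δ_0 − R_2·δ_{22} = 0, so R_2 = 8663/333.3 = 25.99 kN.
Vertical equilibrium: R_1 = ΣP − R_2 = 175.8 − 25.99 = 149.8 kN.

R_1 = 149.8 kN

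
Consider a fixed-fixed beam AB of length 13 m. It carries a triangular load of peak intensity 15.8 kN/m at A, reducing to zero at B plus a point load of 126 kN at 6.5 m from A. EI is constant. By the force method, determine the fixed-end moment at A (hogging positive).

M_A = 338.3 kN·m

Take the two fixed-end moments M_A, M_B as redundants; the released structure is the simple span AB.
On the primary (simply-supported) span, the end slopes from the loading are:
  at A: triangular load, peak 15.8: w₀L³/(45EI) = 771.4/EI
  at B: triangular load, peak 15.8: 7w₀L³/(360EI) = 675/EI
  at A: point load 126 at a = 6.5: Pab(L + b)/(6LEI) = 1331/EI
  at B: point load 126 at a = 6.5: Pab(L + a)/(6LEI) = 1331/EI
  θ_A0 = 2102/EI,  θ_B0 = 2006/EI
Flexibility coefficients: a unit moment at one end gives L/(3EI) there and L/(6EI) at the far end, so f₁₁ = f₂₂ = 4.333/EI and f₁₂ = f₂₁ = 2.167/EI.
Compatibility — zero rotation at each built-in end:
  4.333 M_A + 2.167 M_B = 2102
  2.167 M_A + 4.333 M_B = 2006
Solving the pair gives M_A = 338.3 kN·m and M_B = 293.8 kN·m (hogging).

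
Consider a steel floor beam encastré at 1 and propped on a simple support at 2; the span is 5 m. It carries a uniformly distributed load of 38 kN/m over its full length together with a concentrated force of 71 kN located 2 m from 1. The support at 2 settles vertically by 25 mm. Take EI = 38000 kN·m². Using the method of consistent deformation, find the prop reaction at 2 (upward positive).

Choose R_2 as the redundant. The primary structure is the cantilever fixed at 1.
Primary-structure tip deflection at 2 by superposition:
  UDL 38: wL⁴/(8EI) = 2969/EI
  point load 71 at a = 2: Pa²(3L − a)/(6EI) = 615.3/EI
  δ_0 = 3584/EI
Flexibility coefficient — unit upward force at 2: δ_{22} = L³/(3EI) = 41.67/EI.
With EI = 38000 kN·m²: δ_0 = 0.094318 m and δ_{22} = 0.001096 m/kN.
Compatibility — the beam at 2 must follow the support down by 0.025 m: δ_0 − R_2·δ_{22} = 0.025, so R_2 = (0.094318 − 0.025)/0.001096 = 63.22 kN.

R_2 = 63.22 kN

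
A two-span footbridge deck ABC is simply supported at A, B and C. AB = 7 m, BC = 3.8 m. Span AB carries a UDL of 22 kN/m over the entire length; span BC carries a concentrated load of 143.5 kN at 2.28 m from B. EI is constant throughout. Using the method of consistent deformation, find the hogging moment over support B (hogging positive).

M_B = 119.6 kN·m

Insert a hinge at B; M_B is the redundant, and each span becomes simply supported.
Discontinuity in slope at B on the released structure — sum the simple-span end rotations:
  span AB: UDL 22: wL³/(24EI) = 314.4/EI
  span BC: point load 143.5 at a = 2.28: Pab(L + b)/(6LEI) = 116/EI
  relative rotation θ_0 = (314.4 + 116)/EI = 430.5/EI
A unit hogging moment at B produces rotation L₁/(3EI) + L₂/(3EI) = 3.6/EI.
Slope continuity at B: θ_0 = M_B·3.6/EI, so M_B = 430.5/3.6 = 119.6 kN·m (hogging).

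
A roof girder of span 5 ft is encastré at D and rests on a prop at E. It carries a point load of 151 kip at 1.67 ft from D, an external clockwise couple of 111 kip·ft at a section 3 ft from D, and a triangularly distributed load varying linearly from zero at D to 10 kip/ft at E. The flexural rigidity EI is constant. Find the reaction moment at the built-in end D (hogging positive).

Choose R_E as the redundant. The primary structure is the cantilever fixed at D.
Free-end deflection of the primary structure under the applied loading (downward +):
  point load 151 at a = 1.67: Pa²(3L − a)/(6EI) = 935.6/EI
  clockwise couple 111 at a = 3: M₀a(2L − a)/(2EI) = 1166/EI
  triangular load, peak 10 at the free end: 11w₀L⁴/(120EI) = 572.9/EI
  δ_0 = 2674/EI
Tip deflection under a unit load at E: L³/(3EI) = 41.67/EI.
Compatibility at E: δ_0 − R_E·δ_{EE} = 0, so R_E = 2674/41.67 = 64.18 kip.
Moment equilibrium about D: M_D = Σ(load moments about D) − R_E·L = 446.5 − 64.18×5 = 125.6 kip·ft.

M_D = 125.6 kip·ft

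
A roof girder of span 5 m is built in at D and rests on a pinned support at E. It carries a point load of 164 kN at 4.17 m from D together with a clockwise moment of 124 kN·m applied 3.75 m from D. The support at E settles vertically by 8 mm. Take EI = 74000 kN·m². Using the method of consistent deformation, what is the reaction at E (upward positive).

R_E = 144.2 kN

Release the roller at E. Primary structure: cantilever fixed at D.
Primary-structure tip deflection at E by superposition:
  point load 164 at a = 4.17: Pa²(3L − a)/(6EI) = 5147/EI
  clockwise couple 124 at a = 3.75: M₀a(2L − a)/(2EI) = 1453/EI
  δ_0 = 6601/EI
Flexibility coefficient — unit upward force at E: δ_{EE} = L³/(3EI) = 41.67/EI.
With EI = 74000 kN·m²: δ_0 = 0.089197 m and δ_{EE} = 0.000563 m/kN.
Compatibility — the beam at E must follow the support down by 0.008 m: δ_0 − R_E·δ_{EE} = 0.008, so R_E = (0.089197 − 0.008)/0.000563 = 144.2 kN.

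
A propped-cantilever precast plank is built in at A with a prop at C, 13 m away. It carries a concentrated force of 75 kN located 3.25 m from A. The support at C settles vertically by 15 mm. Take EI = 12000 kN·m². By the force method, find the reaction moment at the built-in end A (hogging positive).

Take the reaction at C as the redundant and release it; the primary structure is a cantilever fixed at A.
Primary-structure tip deflection at C by superposition:
  point load 75 at a = 3.25: Pa²(3L − a)/(6EI) = 4720/EI
Tip deflection under a unit load at C: L³/(3EI) = 732.3/EI.
With EI = 12000 kN·m²: δ_0 = 0.39334 m and δ_{CC} = 0.061028 m/kN.
Compatibility — the beam at C must follow the support down by 0.015 m: δ_0 − R_C·δ_{CC} = 0.015, so R_C = (0.39334 − 0.015)/0.061028 = 6.2 kN.
Moment equilibrium about A: M_A = Σ(load moments about A) − R_C·L = 243.8 − 6.2×13 = 163.2 kN·m.

M_A = 163.2 kN·m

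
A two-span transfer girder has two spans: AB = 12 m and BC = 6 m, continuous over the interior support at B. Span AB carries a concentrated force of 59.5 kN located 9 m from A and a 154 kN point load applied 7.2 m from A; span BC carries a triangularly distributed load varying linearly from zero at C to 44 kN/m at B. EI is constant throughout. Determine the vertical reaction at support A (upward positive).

R_A = 47.32 kN

Release continuity at B by inserting a hinge; the redundant is the internal moment M_B. The primary structure is two simply-supported spans AB and BC.
End slopes at the hinge B, treating each span as simply supported:
  span AB: point load 59.5 at a = 9: Pab(L + a)/(6LEI) = 468.6/EI
  span AB: point load 154 at a = 7.2: Pab(L + a)/(6LEI) = 1419/EI
  span BC: triangular load, peak 44: w₀L³/(45EI) = 211.2/EI
  relative rotation θ_0 = (1888 + 211.2)/EI = 2099/EI
A unit hogging moment at B produces rotation L₁/(3EI) + L₂/(3EI) = 6/EI.
Slope continuity at B: θ_0 = M_B·6/EI, so M_B = 2099/6 = 349.8 kN·m (hogging).
Span AB, ΣM about A with M_B applied at B: R_B^{AB}·12 = 1644 + 349.8, so R_B^{AB} = 166.2 kN and R_A = 213.5 − 166.2 = 47.32 kN.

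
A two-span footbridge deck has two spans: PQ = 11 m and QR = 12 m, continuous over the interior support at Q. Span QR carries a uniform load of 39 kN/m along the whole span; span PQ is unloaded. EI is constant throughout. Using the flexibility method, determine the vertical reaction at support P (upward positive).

Take M_Q as the redundant. Released structure: two simple spans PQ and QR with a hinge at Q.
Discontinuity in slope at Q on the released structure — sum the simple-span end rotations:
  span QR: UDL 39: wL³/(24EI) = 2808/EI
  relative rotation θ_0 = (0 + 2808)/EI = 2808/EI
A unit hogging moment at Q produces rotation L₁/(3EI) + L₂/(3EI) = 7.667/EI.
Compatibility: M_Q·(L₁+L₂)/(3EI) = θ_0, giving M_Q = 366.3 kN·m (hogging).
Span PQ, ΣM about P with M_Q applied at Q: R_Q^{PQ}·11 = 0 + 366.3, so R_Q^{PQ} = 33.3 kN and R_P = 0 − 33.3 = -33.3 kN.

R_P = -33.3 kN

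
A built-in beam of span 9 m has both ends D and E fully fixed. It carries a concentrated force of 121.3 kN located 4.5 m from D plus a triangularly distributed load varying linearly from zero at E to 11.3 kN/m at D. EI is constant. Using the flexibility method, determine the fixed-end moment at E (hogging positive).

M_E = 167 kN·m

Release both end moments; the primary structure is a simply-supported span DE with redundants M_D and M_E.
On the primary (simply-supported) span, the end slopes from the loading are:
  at D: point load 121.3 at a = 4.5: Pab(L + b)/(6LEI) = 614.1/EI
  at E: point load 121.3 at a = 4.5: Pab(L + a)/(6LEI) = 614.1/EI
  at D: triangular load, peak 11.3: w₀L³/(45EI) = 183.1/EI
  at E: triangular load, peak 11.3: 7w₀L³/(360EI) = 160.2/EI
  θ_D0 = 797.1/EI,  θ_E0 = 774.3/EI
Flexibility coefficients: a unit moment at one end gives L/(3EI) there and L/(6EI) at the far end, so f₁₁ = f₂₂ = 3/EI and f₁₂ = f₂₁ = 1.5/EI.
Compatibility — zero rotation at each built-in end:
  3 M_D + 1.5 M_E = 797.1
  1.5 M_D + 3 M_E = 774.3
Solving the pair gives M_D = 182.2 kN·m and M_E = 167 kN·m (hogging).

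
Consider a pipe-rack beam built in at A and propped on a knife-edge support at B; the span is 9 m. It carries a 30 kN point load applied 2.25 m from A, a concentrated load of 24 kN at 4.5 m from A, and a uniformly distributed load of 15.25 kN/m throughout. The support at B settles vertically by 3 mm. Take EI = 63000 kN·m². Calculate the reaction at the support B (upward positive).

Remove the prop at B; the released (primary) structure is a cantilever built in at A.
Primary-structure tip deflection at B by superposition:
  point load 30 at a = 2.25: Pa²(3L − a)/(6EI) = 626.5/EI
  point load 24 at a = 4.5: Pa²(3L − a)/(6EI) = 1822/EI
  UDL 15.25: wL⁴/(8EI) = 12507/EI
  δ_0 = 14956/EI
Flexibility coefficient — unit upward force at B: δ_{BB} = L³/(3EI) = 243/EI.
With EI = 63000 kN·m²: δ_0 = 0.2374 m and δ_{BB} = 0.003857 m/kN.
Compatibility — the beam at B must follow the support down by 0.003 m: δ_0 − R_B·δ_{BB} = 0.003, so R_B = (0.2374 − 0.003)/0.003857 = 60.77 kN.

R_B = 60.77 kN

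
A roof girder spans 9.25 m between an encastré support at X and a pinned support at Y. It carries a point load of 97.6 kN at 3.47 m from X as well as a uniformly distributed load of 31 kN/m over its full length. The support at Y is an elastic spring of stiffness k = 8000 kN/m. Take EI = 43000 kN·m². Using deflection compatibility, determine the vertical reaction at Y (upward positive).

R_Y = 123.1 kN

Release the roller at Y. Primary structure: cantilever fixed at X.
Primary-structure tip deflection at Y by superposition:
  point load 97.6 at a = 3.47: Pa²(3L − a)/(6EI) = 4756/EI
  UDL 31: wL⁴/(8EI) = 28369/EI
  δ_0 = 33124/EI
Tip deflection under a unit load at Y: L³/(3EI) = 263.8/EI.
With EI = 43000 kN·m²: δ_0 = 0.77033 m and δ_{YY} = 0.006135 m/kN.
Compatibility — the spring shortens by R_Y/k under the reaction it provides: δ_0 − R_Y·δ_{YY} = R_Y/k. With 1/k = 0.000125 m/kN, R_Y = δ_0 / (δ_{YY} + 1/k) = 0.77033 / (0.006135 + 0.000125) = 123.1 kN.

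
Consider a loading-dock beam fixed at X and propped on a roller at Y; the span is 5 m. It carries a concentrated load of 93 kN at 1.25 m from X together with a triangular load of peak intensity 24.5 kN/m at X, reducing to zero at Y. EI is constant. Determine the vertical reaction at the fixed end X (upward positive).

R_X = 134 kN

Release the roller at Y. Primary structure: cantilever fixed at X.
Downward deflection at the released point Y due to the loads:
  point load 93 at a = 1.25: Pa²(3L − a)/(6EI) = 333/EI
  triangular load, peak 24.5 at the fixed end: w₀L⁴/(30EI) = 510.4/EI
  δ_0 = 843.4/EI
Tip deflection under a unit load at Y: L³/(3EI) = 41.67/EI.
The prop prevents deflection at Y: R_Y = δ_0/δ_{YY} = 843.4/41.67 = 20.24 kN.
Vertical equilibrium: R_X = ΣP − R_Y = 154.2 − 20.24 = 134 kN.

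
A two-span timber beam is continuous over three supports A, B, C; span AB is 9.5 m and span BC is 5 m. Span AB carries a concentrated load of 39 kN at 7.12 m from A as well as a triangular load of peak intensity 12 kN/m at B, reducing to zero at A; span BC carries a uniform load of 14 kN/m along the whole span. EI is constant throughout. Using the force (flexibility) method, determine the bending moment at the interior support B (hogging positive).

M_B = 102.3 kN·m

Take M_B as the redundant. Released structure: two simple spans AB and BC with a hinge at B.
Rotations at B on the released spans (each span's end-slope, ×1/EI):
  span AB: point load 39 at a = 7.12: Pab(L + a)/(6LEI) = 192.7/EI
  span AB: triangular load, peak 12: w₀L³/(45EI) = 228.6/EI
  span BC: UDL 14: wL³/(24EI) = 72.92/EI
  relative rotation θ_0 = (421.3 + 72.92)/EI = 494.2/EI
A unit hogging moment at B produces rotation L₁/(3EI) + L₂/(3EI) = 4.833/EI.
Compatibility: M_B·(L₁+L₂)/(3EI) = θ_0, giving M_B = 102.3 kN·m (hogging).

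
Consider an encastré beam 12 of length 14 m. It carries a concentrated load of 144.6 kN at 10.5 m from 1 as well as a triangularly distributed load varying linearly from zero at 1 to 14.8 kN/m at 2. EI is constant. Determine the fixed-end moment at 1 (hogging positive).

M_1 = 191.6 kN·m

Take the two fixed-end moments M_1, M_2 as redundants; the released structure is the simple span 12.
On the primary (simply-supported) span, the end slopes from the loading are:
  at 1: point load 144.6 at a = 10.5: Pab(L + b)/(6LEI) = 1107/EI
  at 2: point load 144.6 at a = 10.5: Pab(L + a)/(6LEI) = 1550/EI
  at 1: triangular load, peak 14.8: 7w₀L³/(360EI) = 789.7/EI
  at 2: triangular load, peak 14.8: w₀L³/(45EI) = 902.5/EI
  θ_10 = 1897/EI,  θ_20 = 2452/EI
Flexibility coefficients: a unit moment at one end gives L/(3EI) there and L/(6EI) at the far end, so f₁₁ = f₂₂ = 4.667/EI and f₁₂ = f₂₁ = 2.333/EI.
Compatibility — zero rotation at each built-in end:
  4.667 M_1 + 2.333 M_2 = 1897
  2.333 M_1 + 4.667 M_2 = 2452
Solving the pair gives M_1 = 191.6 kN·m and M_2 = 429.7 kN·m (hogging).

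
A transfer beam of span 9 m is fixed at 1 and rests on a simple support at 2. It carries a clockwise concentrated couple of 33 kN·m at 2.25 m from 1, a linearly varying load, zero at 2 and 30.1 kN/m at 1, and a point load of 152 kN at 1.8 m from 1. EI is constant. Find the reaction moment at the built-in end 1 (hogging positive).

Release the roller at 2. Primary structure: cantilever fixed at 1.
Downward deflection at the released point 2 due to the loads:
  clockwise couple 33 at a = 2.25: M₀a(2L − a)/(2EI) = 584.7/EI
  triangular load, peak 30.1 at the fixed end: w₀L⁴/(30EI) = 6583/EI
  point load 152 at a = 1.8: Pa²(3L − a)/(6EI) = 2068/EI
  δ_0 = 9236/EI
Tip deflection under a unit load at 2: L³/(3EI) = 243/EI.
The prop prevents deflection at 2: R_2 = δ_0/δ_{22} = 9236/243 = 38.01 kN.
Moment equilibrium about 1: M_1 = Σ(load moments about 1) − R_2·L = 713 − 38.01×9 = 370.9 kN·m.

M_1 = 370.9 kN·m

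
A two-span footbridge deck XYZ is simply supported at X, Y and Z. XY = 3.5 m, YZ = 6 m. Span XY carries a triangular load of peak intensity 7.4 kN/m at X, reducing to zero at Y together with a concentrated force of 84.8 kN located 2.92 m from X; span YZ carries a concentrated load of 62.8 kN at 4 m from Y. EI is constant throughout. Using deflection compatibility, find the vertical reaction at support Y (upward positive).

R_Y = 119.1 kN

Release continuity at Y by inserting a hinge; the redundant is the internal moment M_Y. The primary structure is two simply-supported spans XY and YZ.
Discontinuity in slope at Y on the released structure — sum the simple-span end rotations:
  span XY: triangular load, peak 7.4: 7w₀L³/(360EI) = 6.169/EI
  span XY: point load 84.8 at a = 2.92: Pab(L + a)/(6LEI) = 43.91/EI
  span YZ: point load 62.8 at a = 4: Pab(L + b)/(6LEI) = 111.6/EI
  relative rotation θ_0 = (50.08 + 111.6)/EI = 161.7/EI
A unit hogging moment at Y produces rotation L₁/(3EI) + L₂/(3EI) = 3.167/EI.
Slope continuity at Y: θ_0 = M_Y·3.167/EI, so M_Y = 161.7/3.167 = 51.07 kN·m (hogging).
Span XY, ΣM about X with M_Y applied at Y: R_Y^{XY}·3.5 = 262.7 + 51.07, so R_Y^{XY} = 89.66 kN and R_X = 97.75 − 89.66 = 8.095 kN.
Span YZ, ΣM about Z: R_Y^{YZ}·6 = 125.6 + 51.07, so R_Y^{YZ} = 29.44 kN and R_Z = 62.8 − 29.44 = 33.36 kN.
R_Y = 89.66 + 29.44 = 119.1 kN.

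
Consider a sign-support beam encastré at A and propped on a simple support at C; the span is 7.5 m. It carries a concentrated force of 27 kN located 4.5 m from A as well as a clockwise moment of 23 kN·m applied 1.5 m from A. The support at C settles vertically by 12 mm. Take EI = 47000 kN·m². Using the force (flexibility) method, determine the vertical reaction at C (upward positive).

Take the reaction at C as the redundant and release it; the primary structure is a cantilever fixed at A.
Downward deflection at the released point C due to the loads:
  point load 27 at a = 4.5: Pa²(3L − a)/(6EI) = 1640/EI
  clockwise couple 23 at a = 1.5: M₀a(2L − a)/(2EI) = 232.9/EI
  δ_0 = 1873/EI
Flexibility coefficient — unit upward force at C: δ_{CC} = L³/(3EI) = 140.6/EI.
With EI = 47000 kN·m²: δ_0 = 0.039854 m and δ_{CC} = 0.002992 m/kN.
Compatibility — the beam at C must follow the support down by 0.012 m: δ_0 − R_C·δ_{CC} = 0.012, so R_C = (0.039854 − 0.012)/0.002992 = 9.309 kN.

R_C = 9.309 kN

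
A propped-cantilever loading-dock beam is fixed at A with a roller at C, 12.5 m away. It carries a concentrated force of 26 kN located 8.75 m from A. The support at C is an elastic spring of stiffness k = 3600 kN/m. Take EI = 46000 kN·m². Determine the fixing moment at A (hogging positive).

M_A = 47.89 kN·m

Release the roller at C. Primary structure: cantilever fixed at A.
Deflection at C on the released cantilever, summing each load's contribution:
  point load 26 at a = 8.75: Pa²(3L − a)/(6EI) = 9538/EI
Tip deflection under a unit load at C: L³/(3EI) = 651/EI.
With EI = 46000 kN·m²: δ_0 = 0.20736 m and δ_{CC} = 0.014153 m/kN.
Compatibility — the spring shortens by R_C/k under the reaction it provides: δ_0 − R_C·δ_{CC} = R_C/k. With 1/k = 0.000278 m/kN, R_C = δ_0 / (δ_{CC} + 1/k) = 0.20736 / (0.014153 + 0.000278) = 14.37 kN.
Moment equilibrium about A: M_A = Σ(load moments about A) − R_C·L = 227.5 − 14.37×12.5 = 47.89 kN·m.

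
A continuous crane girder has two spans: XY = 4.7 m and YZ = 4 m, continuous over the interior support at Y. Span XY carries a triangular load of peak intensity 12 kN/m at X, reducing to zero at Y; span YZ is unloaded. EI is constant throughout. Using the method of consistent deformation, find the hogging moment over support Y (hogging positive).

M_Y = 8.354 kN·m

Release continuity at Y by inserting a hinge; the redundant is the internal moment M_Y. The primary structure is two simply-supported spans XY and YZ.
Rotations at Y on the released spans (each span's end-slope, ×1/EI):
  span XY: triangular load, peak 12: 7w₀L³/(360EI) = 24.23/EI
  relative rotation θ_0 = (24.23 + 0)/EI = 24.23/EI
A unit hogging moment at Y produces rotation L₁/(3EI) + L₂/(3EI) = 2.9/EI.
Slope continuity at Y: θ_0 = M_Y·2.9/EI, so M_Y = 24.23/2.9 = 8.354 kN·m (hogging).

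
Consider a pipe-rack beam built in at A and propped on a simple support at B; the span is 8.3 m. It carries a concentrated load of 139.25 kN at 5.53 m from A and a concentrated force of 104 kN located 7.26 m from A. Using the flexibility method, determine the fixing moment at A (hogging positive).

M_A = 224.6 kN·m

Take the reaction at B as the redundant and release it; the primary structure is a cantilever fixed at A.
Downward deflection at the released point B due to the loads:
  point load 139.25 at a = 5.53: Pa²(3L − a)/(6EI) = 13748/EI
  point load 104 at a = 7.26: Pa²(3L − a)/(6EI) = 16116/EI
  δ_0 = 29863/EI
Tip deflection under a unit load at B: L³/(3EI) = 190.6/EI.
The prop prevents deflection at B: R_B = δ_0/δ_{BB} = 29863/190.6 = 156.7 kN.
Moment equilibrium about A: M_A = Σ(load moments about A) − R_B·L = 1525 − 156.7×8.3 = 224.6 kN·m.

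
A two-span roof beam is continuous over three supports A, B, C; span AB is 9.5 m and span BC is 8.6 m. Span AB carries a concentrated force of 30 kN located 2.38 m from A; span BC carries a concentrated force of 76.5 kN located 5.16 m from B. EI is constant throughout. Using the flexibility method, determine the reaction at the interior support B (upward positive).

Insert a hinge at B; M_B is the redundant, and each span becomes simply supported.
End slopes at the hinge B, treating each span as simply supported:
  span AB: point load 30 at a = 2.38: Pab(L + a)/(6LEI) = 106/EI
  span BC: point load 76.5 at a = 5.16: Pab(L + b)/(6LEI) = 316.8/EI
  relative rotation θ_0 = (106 + 316.8)/EI = 422.8/EI
A unit hogging moment at B produces rotation L₁/(3EI) + L₂/(3EI) = 6.033/EI.
Slope continuity at B: θ_0 = M_B·6.033/EI, so M_B = 422.8/6.033 = 70.08 kN·m (hogging).
Span AB, ΣM about A with M_B applied at B: R_B^{AB}·9.5 = 71.4 + 70.08, so R_B^{AB} = 14.89 kN and R_A = 30 − 14.89 = 15.11 kN.
Span BC, ΣM about C: R_B^{BC}·8.6 = 263.2 + 70.08, so R_B^{BC} = 38.75 kN and R_C = 76.5 − 38.75 = 37.75 kN.
R_B = 14.89 + 38.75 = 53.64 kN.

R_B = 53.64 kN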